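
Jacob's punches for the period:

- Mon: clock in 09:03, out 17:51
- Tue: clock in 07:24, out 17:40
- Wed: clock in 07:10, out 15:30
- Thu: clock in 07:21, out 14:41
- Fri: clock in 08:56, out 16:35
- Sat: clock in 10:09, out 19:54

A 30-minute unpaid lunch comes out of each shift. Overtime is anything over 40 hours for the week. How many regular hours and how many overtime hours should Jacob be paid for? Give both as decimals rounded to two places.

Mon: 09:03–17:51 = 8 h 48 min; less 30 min break → 8 h 18 min
Tue: 07:24–17:40 = 10 h 16 min; less 30 min break → 9 h 46 min
Wed: 07:10–15:30 = 8 h 20 min; less 30 min break → 7 h 50 min
Thu: 07:21–14:41 = 7 h 20 min; less 30 min break → 6 h 50 min
Fri: 08:56–16:35 = 7 h 39 min; less 30 min break → 7 h 9 min
Sat: 10:09–19:54 = 9 h 45 min; less 30 min break → 9 h 15 min
Total worked: 49 h 8 min = 49.13 h.
Threshold 40 h → overtime 9 h 8 min, regular 40 h 0 min.

Regular 40.00 hours, overtime 9.13 hours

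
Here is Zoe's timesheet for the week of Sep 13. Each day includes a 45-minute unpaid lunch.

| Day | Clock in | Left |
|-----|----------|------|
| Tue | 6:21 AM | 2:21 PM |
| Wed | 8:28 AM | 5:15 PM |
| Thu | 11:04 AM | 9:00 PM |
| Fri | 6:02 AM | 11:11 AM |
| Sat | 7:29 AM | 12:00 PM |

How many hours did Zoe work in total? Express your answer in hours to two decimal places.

32.63 hours

Tue: 6:21 AM–2:21 PM = 8 h 0 min; less 45 min break → 7 h 15 min
Wed: 8:28 AM–5:15 PM = 8 h 47 min; less 45 min break → 8 h 2 min
Thu: 11:04 AM–9:00 PM = 9 h 56 min; less 45 min break → 9 h 11 min
Fri: 6:02 AM–11:11 AM = 5 h 9 min; less 45 min break → 4 h 24 min
Sat: 7:29 AM–12:00 PM = 4 h 31 min; less 45 min break → 3 h 46 min
Total: 7 h 15 min + 8 h 2 min + 9 h 11 min + 4 h 24 min + 3 h 46 min = 32 h 38 min.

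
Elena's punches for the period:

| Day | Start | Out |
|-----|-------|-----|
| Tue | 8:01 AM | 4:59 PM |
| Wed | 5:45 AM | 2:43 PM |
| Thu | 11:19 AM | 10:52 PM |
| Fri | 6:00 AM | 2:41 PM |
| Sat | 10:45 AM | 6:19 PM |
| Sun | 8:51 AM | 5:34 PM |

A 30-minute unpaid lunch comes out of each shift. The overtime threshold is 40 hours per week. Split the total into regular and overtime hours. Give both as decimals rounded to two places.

Tue: 8:01 AM–4:59 PM = 8 h 58 min; less 30 min break → 8 h 28 min
Wed: 5:45 AM–2:43 PM = 8 h 58 min; less 30 min break → 8 h 28 min
Thu: 11:19 AM–10:52 PM = 11 h 33 min; less 30 min break → 11 h 3 min
Fri: 6:00 AM–2:41 PM = 8 h 41 min; less 30 min break → 8 h 11 min
Sat: 10:45 AM–6:19 PM = 7 h 34 min; less 30 min break → 7 h 4 min
Sun: 8:51 AM–5:34 PM = 8 h 43 min; less 30 min break → 8 h 13 min
Total worked: 51 h 27 min = 51.45 h.
Threshold 40 h → overtime 11 h 27 min, regular 40 h 0 min.

Regular 40.00 hours, overtime 11.45 hours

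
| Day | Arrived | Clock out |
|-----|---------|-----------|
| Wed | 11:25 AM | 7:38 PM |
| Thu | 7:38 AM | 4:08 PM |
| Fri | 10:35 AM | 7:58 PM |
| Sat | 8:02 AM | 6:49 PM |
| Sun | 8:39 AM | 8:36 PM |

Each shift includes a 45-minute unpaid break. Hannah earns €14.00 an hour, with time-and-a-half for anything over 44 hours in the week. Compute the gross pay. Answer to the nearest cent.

€638.75

Wed: 11:25 AM–7:38 PM = 8 h 13 min; less 45 min break → 7 h 28 min
Thu: 7:38 AM–4:08 PM = 8 h 30 min; less 45 min break → 7 h 45 min
Fri: 10:35 AM–7:58 PM = 9 h 23 min; less 45 min break → 8 h 38 min
Sat: 8:02 AM–6:49 PM = 10 h 47 min; less 45 min break → 10 h 2 min
Sun: 8:39 AM–8:36 PM = 11 h 57 min; less 45 min break → 11 h 12 min
Total worked: 45 h 5 min = 2705 min.
Regular 44 h 0 min = 2640 min at €14.00/h; overtime 1 h 5 min = 65 min at €21.00/h.
Pay = (2640 × €14.00 + 65 × €21.00) ÷ 60 = €638.75.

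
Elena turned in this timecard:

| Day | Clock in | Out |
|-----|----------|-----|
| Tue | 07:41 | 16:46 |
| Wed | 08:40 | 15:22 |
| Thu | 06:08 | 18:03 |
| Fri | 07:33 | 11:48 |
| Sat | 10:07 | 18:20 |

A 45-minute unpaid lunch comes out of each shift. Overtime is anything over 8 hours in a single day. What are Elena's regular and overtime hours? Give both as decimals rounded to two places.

Tue: 07:41–16:46 = 9 h 5 min; less 45 min break → 8 h 20 min
Wed: 08:40–15:22 = 6 h 42 min; less 45 min break → 5 h 57 min
Thu: 06:08–18:03 = 11 h 55 min; less 45 min break → 11 h 10 min
Fri: 07:33–11:48 = 4 h 15 min; less 45 min break → 3 h 30 min
Sat: 10:07–18:20 = 8 h 13 min; less 45 min break → 7 h 28 min
Tue reg 8 h 0 min / OT 0 h 20 min; Wed reg 5 h 57 min / OT 0 h 0 min; Thu reg 8 h 0 min / OT 3 h 10 min; Fri reg 3 h 30 min / OT 0 h 0 min; Sat reg 7 h 28 min / OT 0 h 0 min.
Totals: regular 32 h 55 min, overtime 3 h 30 min.

Regular 32.92 hours, overtime 3.50 hours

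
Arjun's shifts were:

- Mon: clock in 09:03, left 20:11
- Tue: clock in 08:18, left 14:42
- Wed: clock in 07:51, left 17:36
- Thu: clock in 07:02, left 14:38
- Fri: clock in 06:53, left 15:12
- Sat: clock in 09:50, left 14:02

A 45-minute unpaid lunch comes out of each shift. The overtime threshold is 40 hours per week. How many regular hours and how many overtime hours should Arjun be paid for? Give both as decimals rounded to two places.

Regular 40.00 hours, overtime 2.90 hours

Mon: 09:03–20:11 = 11 h 8 min; less 45 min break → 10 h 23 min
Tue: 08:18–14:42 = 6 h 24 min; less 45 min break → 5 h 39 min
Wed: 07:51–17:36 = 9 h 45 min; less 45 min break → 9 h 0 min
Thu: 07:02–14:38 = 7 h 36 min; less 45 min break → 6 h 51 min
Fri: 06:53–15:12 = 8 h 19 min; less 45 min break → 7 h 34 min
Sat: 09:50–14:02 = 4 h 12 min; less 45 min break → 3 h 27 min
Total worked: 42 h 54 min = 42.90 h.
Threshold 40 h → overtime 2 h 54 min, regular 40 h 0 min.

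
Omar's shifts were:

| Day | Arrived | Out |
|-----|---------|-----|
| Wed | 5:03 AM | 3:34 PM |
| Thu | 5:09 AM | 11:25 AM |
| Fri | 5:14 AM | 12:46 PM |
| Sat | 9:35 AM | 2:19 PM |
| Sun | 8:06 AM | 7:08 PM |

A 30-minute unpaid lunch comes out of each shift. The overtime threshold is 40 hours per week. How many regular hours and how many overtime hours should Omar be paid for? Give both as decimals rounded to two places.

Regular 37.58 hours, overtime 0.00 hours

Wed: 5:03 AM–3:34 PM = 10 h 31 min; less 30 min break → 10 h 1 min
Thu: 5:09 AM–11:25 AM = 6 h 16 min; less 30 min break → 5 h 46 min
Fri: 5:14 AM–12:46 PM = 7 h 32 min; less 30 min break → 7 h 2 min
Sat: 9:35 AM–2:19 PM = 4 h 44 min; less 30 min break → 4 h 14 min
Sun: 8:06 AM–7:08 PM = 11 h 2 min; less 30 min break → 10 h 32 min
Total worked: 37 h 35 min = 37.58 h.
Threshold 40 h → overtime 0 h 0 min, regular 37 h 35 min.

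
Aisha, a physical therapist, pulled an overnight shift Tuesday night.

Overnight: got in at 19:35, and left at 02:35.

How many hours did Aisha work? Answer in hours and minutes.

7 h 0 min

Overnight: 19:35 → midnight = 4 h 25 min; midnight → 02:35 = 2 h 35 min; span 7 h 0 min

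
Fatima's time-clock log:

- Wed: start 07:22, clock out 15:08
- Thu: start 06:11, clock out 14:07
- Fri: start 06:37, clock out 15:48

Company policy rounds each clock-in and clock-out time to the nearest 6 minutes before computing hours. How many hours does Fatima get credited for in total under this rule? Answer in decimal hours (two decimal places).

24.80 hours

Wed: in 07:22→07:24, out 15:08→15:06; 7 h 42 min
Thu: in 06:11→06:12, out 14:07→14:06; 7 h 54 min
Fri: in 06:37→06:36, out 15:48→15:48; 9 h 12 min
Total credited: 24 h 48 min.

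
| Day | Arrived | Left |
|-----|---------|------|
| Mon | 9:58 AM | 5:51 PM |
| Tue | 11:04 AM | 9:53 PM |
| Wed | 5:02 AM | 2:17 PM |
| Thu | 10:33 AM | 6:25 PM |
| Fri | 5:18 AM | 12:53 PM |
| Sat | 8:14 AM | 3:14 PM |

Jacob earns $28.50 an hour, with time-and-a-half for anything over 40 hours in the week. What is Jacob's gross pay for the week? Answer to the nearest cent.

$1584.60

Mon: 9:58 AM–5:51 PM = 7 h 53 min
Tue: 11:04 AM–9:53 PM = 10 h 49 min
Wed: 5:02 AM–2:17 PM = 9 h 15 min
Thu: 10:33 AM–6:25 PM = 7 h 52 min
Fri: 5:18 AM–12:53 PM = 7 h 35 min
Sat: 8:14 AM–3:14 PM = 7 h 0 min
Total worked: 50 h 24 min = 3024 min.
Regular 40 h 0 min = 2400 min at $28.50/h; overtime 10 h 24 min = 624 min at $42.75/h.
Pay = (2400 × $28.50 + 624 × $42.75) ÷ 60 = $1584.60.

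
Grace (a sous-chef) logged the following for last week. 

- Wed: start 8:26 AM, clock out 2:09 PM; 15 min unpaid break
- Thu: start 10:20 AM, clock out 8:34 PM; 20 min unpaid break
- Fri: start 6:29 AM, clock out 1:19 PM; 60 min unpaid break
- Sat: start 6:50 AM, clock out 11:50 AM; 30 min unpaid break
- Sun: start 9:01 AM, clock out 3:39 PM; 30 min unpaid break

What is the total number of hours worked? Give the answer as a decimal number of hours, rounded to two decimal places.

Wed: 8:26 AM–2:09 PM = 5 h 43 min; less 15 min break → 5 h 28 min
Thu: 10:20 AM–8:34 PM = 10 h 14 min; less 20 min break → 9 h 54 min
Fri: 6:29 AM–1:19 PM = 6 h 50 min; less 60 min break → 5 h 50 min
Sat: 6:50 AM–11:50 AM = 5 h 0 min; less 30 min break → 4 h 30 min
Sun: 9:01 AM–3:39 PM = 6 h 38 min; less 30 min break → 6 h 8 min
Total: 5 h 28 min + 9 h 54 min + 5 h 50 min + 4 h 30 min + 6 h 8 min = 31 h 50 min.

31.83 hours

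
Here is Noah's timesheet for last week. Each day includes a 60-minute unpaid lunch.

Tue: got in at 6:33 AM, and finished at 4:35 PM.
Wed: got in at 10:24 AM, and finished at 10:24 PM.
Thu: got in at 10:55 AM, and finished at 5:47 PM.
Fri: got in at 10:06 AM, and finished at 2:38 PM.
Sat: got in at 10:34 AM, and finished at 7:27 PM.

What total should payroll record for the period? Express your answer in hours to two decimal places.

37.32 hours

Tue: 6:33 AM–4:35 PM = 10 h 2 min; less 60 min break → 9 h 2 min
Wed: 10:24 AM–10:24 PM = 12 h 0 min; less 60 min break → 11 h 0 min
Thu: 10:55 AM–5:47 PM = 6 h 52 min; less 60 min break → 5 h 52 min
Fri: 10:06 AM–2:38 PM = 4 h 32 min; less 60 min break → 3 h 32 min
Sat: 10:34 AM–7:27 PM = 8 h 53 min; less 60 min break → 7 h 53 min
Total: 9 h 2 min + 11 h 0 min + 5 h 52 min + 3 h 32 min + 7 h 53 min = 37 h 19 min.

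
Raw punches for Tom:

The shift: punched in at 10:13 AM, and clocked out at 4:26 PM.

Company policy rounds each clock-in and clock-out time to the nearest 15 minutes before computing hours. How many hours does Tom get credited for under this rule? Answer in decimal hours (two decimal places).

6.25 hours

The shift: in 10:13 AM→10:15 AM, out 4:26 PM→4:30 PM; 6 h 15 min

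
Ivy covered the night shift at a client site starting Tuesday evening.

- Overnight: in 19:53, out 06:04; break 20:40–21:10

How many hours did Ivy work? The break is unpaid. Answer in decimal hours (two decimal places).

Overnight: 19:53 → midnight = 4 h 7 min; midnight → 06:04 = 6 h 4 min; span 10 h 11 min; less 30 min break → 9 h 41 min

9.68 hours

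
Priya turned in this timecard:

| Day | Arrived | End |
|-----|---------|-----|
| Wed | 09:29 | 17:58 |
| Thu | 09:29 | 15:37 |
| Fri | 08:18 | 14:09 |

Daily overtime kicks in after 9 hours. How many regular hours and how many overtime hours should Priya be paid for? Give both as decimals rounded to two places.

Regular 20.47 hours, overtime 0.00 hours

Wed: 09:29–17:58 = 8 h 29 min
Thu: 09:29–15:37 = 6 h 8 min
Fri: 08:18–14:09 = 5 h 51 min
Wed reg 8 h 29 min / OT 0 h 0 min; Thu reg 6 h 8 min / OT 0 h 0 min; Fri reg 5 h 51 min / OT 0 h 0 min.
Totals: regular 20 h 28 min, overtime 0 h 0 min.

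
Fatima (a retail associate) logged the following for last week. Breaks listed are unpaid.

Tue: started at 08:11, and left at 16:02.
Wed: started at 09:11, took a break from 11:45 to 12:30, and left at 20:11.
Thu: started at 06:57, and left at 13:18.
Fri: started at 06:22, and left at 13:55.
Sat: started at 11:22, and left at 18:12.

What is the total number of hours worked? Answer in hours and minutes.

38 h 50 min

Tue: 08:11–16:02 = 7 h 51 min
Wed: 09:11–20:11 = 11 h 0 min; less 45 min break → 10 h 15 min
Thu: 06:57–13:18 = 6 h 21 min
Fri: 06:22–13:55 = 7 h 33 min
Sat: 11:22–18:12 = 6 h 50 min
Total: 7 h 51 min + 10 h 15 min + 6 h 21 min + 7 h 33 min + 6 h 50 min = 38 h 50 min.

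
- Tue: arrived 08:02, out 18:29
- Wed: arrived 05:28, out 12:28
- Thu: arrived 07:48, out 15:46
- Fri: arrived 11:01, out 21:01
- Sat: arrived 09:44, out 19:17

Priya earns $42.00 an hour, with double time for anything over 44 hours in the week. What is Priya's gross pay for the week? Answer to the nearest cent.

Tue: 08:02–18:29 = 10 h 27 min
Wed: 05:28–12:28 = 7 h 0 min
Thu: 07:48–15:46 = 7 h 58 min
Fri: 11:01–21:01 = 10 h 0 min
Sat: 09:44–19:17 = 9 h 33 min
Total worked: 44 h 58 min = 2698 min.
Regular 44 h 0 min = 2640 min at $42.00/h; overtime 0 h 58 min = 58 min at $84.00/h.
Pay = (2640 × $42.00 + 58 × $84.00) ÷ 60 = $1929.20.

$1929.20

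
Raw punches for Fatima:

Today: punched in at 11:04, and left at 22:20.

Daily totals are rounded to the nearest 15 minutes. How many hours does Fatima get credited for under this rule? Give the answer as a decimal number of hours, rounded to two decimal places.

11.25 hours

Today: 11:04–22:20 = 11 h 16 min → rounds to 11 h 15 min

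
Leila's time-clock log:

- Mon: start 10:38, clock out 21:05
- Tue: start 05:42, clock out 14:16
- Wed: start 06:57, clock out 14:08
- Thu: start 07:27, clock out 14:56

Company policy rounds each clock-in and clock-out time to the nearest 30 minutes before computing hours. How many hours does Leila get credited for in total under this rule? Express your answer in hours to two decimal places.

34.00 hours

Mon: in 10:38→10:30, out 21:05→21:00; 10 h 30 min
Tue: in 05:42→05:30, out 14:16→14:30; 9 h 0 min
Wed: in 06:57→07:00, out 14:08→14:00; 7 h 0 min
Thu: in 07:27→07:30, out 14:56→15:00; 7 h 30 min
Total credited: 34 h 0 min.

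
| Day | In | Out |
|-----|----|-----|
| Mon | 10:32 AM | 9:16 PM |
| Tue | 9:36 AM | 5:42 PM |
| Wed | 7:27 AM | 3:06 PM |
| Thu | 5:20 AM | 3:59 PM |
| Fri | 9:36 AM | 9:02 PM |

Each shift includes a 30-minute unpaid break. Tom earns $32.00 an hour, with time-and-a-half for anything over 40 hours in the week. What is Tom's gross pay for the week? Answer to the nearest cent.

$1571.20

Mon: 10:32 AM–9:16 PM = 10 h 44 min; less 30 min break → 10 h 14 min
Tue: 9:36 AM–5:42 PM = 8 h 6 min; less 30 min break → 7 h 36 min
Wed: 7:27 AM–3:06 PM = 7 h 39 min; less 30 min break → 7 h 9 min
Thu: 5:20 AM–3:59 PM = 10 h 39 min; less 30 min break → 10 h 9 min
Fri: 9:36 AM–9:02 PM = 11 h 26 min; less 30 min break → 10 h 56 min
Total worked: 46 h 4 min = 2764 min.
Regular 40 h 0 min = 2400 min at $32.00/h; overtime 6 h 4 min = 364 min at $48.00/h.
Pay = (2400 × $32.00 + 364 × $48.00) ÷ 60 = $1571.20.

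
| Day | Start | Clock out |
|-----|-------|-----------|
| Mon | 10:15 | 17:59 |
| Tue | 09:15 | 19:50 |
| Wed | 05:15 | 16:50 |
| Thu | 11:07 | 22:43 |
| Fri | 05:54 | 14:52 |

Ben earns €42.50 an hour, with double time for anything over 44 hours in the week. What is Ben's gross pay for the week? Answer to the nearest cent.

€2419.67

Mon: 10:15–17:59 = 7 h 44 min
Tue: 09:15–19:50 = 10 h 35 min
Wed: 05:15–16:50 = 11 h 35 min
Thu: 11:07–22:43 = 11 h 36 min
Fri: 05:54–14:52 = 8 h 58 min
Total worked: 50 h 28 min = 3028 min.
Regular 44 h 0 min = 2640 min at €42.50/h; overtime 6 h 28 min = 388 min at €85.00/h.
Pay = (2640 × €42.50 + 388 × €85.00) ÷ 60 = €2419.67.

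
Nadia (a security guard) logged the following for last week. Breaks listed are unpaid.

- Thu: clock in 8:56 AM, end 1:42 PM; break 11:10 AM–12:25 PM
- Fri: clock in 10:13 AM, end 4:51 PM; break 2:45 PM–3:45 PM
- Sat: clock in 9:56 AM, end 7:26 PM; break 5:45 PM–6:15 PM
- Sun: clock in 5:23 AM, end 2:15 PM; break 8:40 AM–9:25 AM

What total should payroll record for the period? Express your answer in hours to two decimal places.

Thu: 8:56 AM–1:42 PM = 4 h 46 min; less 75 min break → 3 h 31 min
Fri: 10:13 AM–4:51 PM = 6 h 38 min; less 60 min break → 5 h 38 min
Sat: 9:56 AM–7:26 PM = 9 h 30 min; less 30 min break → 9 h 0 min
Sun: 5:23 AM–2:15 PM = 8 h 52 min; less 45 min break → 8 h 7 min
Total: 3 h 31 min + 5 h 38 min + 9 h 0 min + 8 h 7 min = 26 h 16 min.

26.27 hours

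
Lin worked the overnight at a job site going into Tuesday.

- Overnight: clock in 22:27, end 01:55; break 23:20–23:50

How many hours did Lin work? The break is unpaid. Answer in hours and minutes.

2 h 58 min

Overnight: 22:27 → midnight = 1 h 33 min; midnight → 01:55 = 1 h 55 min; span 3 h 28 min; less 30 min break → 2 h 58 min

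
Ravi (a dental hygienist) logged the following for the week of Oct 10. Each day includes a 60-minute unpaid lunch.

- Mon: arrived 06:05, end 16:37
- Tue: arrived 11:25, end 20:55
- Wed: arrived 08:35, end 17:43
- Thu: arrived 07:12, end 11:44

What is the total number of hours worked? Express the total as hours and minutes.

29 h 42 min

Mon: 06:05–16:37 = 10 h 32 min; less 60 min break → 9 h 32 min
Tue: 11:25–20:55 = 9 h 30 min; less 60 min break → 8 h 30 min
Wed: 08:35–17:43 = 9 h 8 min; less 60 min break → 8 h 8 min
Thu: 07:12–11:44 = 4 h 32 min; less 60 min break → 3 h 32 min
Total: 9 h 32 min + 8 h 30 min + 8 h 8 min + 3 h 32 min = 29 h 42 min.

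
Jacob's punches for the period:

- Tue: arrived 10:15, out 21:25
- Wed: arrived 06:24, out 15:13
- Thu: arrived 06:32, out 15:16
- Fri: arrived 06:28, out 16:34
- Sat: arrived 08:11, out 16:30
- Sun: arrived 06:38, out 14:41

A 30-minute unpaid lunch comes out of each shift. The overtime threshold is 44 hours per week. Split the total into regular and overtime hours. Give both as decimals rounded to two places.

Regular 44.00 hours, overtime 8.18 hours

Tue: 10:15–21:25 = 11 h 10 min; less 30 min break → 10 h 40 min
Wed: 06:24–15:13 = 8 h 49 min; less 30 min break → 8 h 19 min
Thu: 06:32–15:16 = 8 h 44 min; less 30 min break → 8 h 14 min
Fri: 06:28–16:34 = 10 h 6 min; less 30 min break → 9 h 36 min
Sat: 08:11–16:30 = 8 h 19 min; less 30 min break → 7 h 49 min
Sun: 06:38–14:41 = 8 h 3 min; less 30 min break → 7 h 33 min
Total worked: 52 h 11 min = 52.18 h.
Threshold 44 h → overtime 8 h 11 min, regular 44 h 0 min.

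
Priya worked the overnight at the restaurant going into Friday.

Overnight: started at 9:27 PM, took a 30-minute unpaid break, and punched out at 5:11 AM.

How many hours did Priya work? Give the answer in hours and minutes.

Overnight: 9:27 PM → midnight = 2 h 33 min; midnight → 5:11 AM = 5 h 11 min; span 7 h 44 min; less 30 min break → 7 h 14 min

7 h 14 min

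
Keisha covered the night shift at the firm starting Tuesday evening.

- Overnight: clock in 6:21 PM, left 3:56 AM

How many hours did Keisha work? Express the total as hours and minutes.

9 h 35 min

Overnight: 6:21 PM → midnight = 5 h 39 min; midnight → 3:56 AM = 3 h 56 min; span 9 h 35 min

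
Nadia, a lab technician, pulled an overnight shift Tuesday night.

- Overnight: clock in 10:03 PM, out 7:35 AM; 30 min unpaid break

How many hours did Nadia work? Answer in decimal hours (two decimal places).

Overnight: 10:03 PM → midnight = 1 h 57 min; midnight → 7:35 AM = 7 h 35 min; span 9 h 32 min; less 30 min break → 9 h 2 min

9.03 hours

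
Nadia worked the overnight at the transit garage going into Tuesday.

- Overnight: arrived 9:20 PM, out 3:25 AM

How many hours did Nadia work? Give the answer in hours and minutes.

Overnight: 9:20 PM → midnight = 2 h 40 min; midnight → 3:25 AM = 3 h 25 min; span 6 h 5 min

6 h 5 min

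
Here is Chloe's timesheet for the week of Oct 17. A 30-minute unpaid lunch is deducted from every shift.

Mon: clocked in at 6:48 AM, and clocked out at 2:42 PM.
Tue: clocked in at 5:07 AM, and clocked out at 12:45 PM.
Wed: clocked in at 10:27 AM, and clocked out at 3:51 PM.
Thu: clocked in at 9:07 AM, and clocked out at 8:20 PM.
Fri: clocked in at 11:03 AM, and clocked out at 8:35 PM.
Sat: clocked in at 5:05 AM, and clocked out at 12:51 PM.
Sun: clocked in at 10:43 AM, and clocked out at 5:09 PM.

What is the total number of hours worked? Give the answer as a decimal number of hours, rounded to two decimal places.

Mon: 6:48 AM–2:42 PM = 7 h 54 min; less 30 min break → 7 h 24 min
Tue: 5:07 AM–12:45 PM = 7 h 38 min; less 30 min break → 7 h 8 min
Wed: 10:27 AM–3:51 PM = 5 h 24 min; less 30 min break → 4 h 54 min
Thu: 9:07 AM–8:20 PM = 11 h 13 min; less 30 min break → 10 h 43 min
Fri: 11:03 AM–8:35 PM = 9 h 32 min; less 30 min break → 9 h 2 min
Sat: 5:05 AM–12:51 PM = 7 h 46 min; less 30 min break → 7 h 16 min
Sun: 10:43 AM–5:09 PM = 6 h 26 min; less 30 min break → 5 h 56 min
Total: 7 h 24 min + 7 h 8 min + 4 h 54 min + 10 h 43 min + 9 h 2 min + 7 h 16 min + 5 h 56 min = 52 h 23 min.

52.38 hours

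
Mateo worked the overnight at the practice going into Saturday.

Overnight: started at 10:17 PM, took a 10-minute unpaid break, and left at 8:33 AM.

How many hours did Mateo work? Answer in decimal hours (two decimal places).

Overnight: 10:17 PM → midnight = 1 h 43 min; midnight → 8:33 AM = 8 h 33 min; span 10 h 16 min; less 10 min break → 10 h 6 min

10.10 hours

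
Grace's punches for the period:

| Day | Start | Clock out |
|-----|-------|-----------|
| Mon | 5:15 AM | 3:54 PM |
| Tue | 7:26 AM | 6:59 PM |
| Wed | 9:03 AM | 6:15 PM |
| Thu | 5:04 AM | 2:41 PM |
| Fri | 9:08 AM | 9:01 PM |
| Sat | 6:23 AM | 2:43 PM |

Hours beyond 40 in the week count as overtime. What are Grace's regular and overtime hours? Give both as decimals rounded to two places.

Regular 40.00 hours, overtime 21.23 hours

Mon: 5:15 AM–3:54 PM = 10 h 39 min
Tue: 7:26 AM–6:59 PM = 11 h 33 min
Wed: 9:03 AM–6:15 PM = 9 h 12 min
Thu: 5:04 AM–2:41 PM = 9 h 37 min
Fri: 9:08 AM–9:01 PM = 11 h 53 min
Sat: 6:23 AM–2:43 PM = 8 h 20 min
Total worked: 61 h 14 min = 61.23 h.
Threshold 40 h → overtime 21 h 14 min, regular 40 h 0 min.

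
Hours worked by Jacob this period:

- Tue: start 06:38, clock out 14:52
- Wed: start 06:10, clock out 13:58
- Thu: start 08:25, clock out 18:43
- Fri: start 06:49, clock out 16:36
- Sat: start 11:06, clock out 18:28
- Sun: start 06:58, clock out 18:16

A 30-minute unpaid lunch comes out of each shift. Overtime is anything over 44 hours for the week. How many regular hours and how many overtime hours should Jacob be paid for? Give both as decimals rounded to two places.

Tue: 06:38–14:52 = 8 h 14 min; less 30 min break → 7 h 44 min
Wed: 06:10–13:58 = 7 h 48 min; less 30 min break → 7 h 18 min
Thu: 08:25–18:43 = 10 h 18 min; less 30 min break → 9 h 48 min
Fri: 06:49–16:36 = 9 h 47 min; less 30 min break → 9 h 17 min
Sat: 11:06–18:28 = 7 h 22 min; less 30 min break → 6 h 52 min
Sun: 06:58–18:16 = 11 h 18 min; less 30 min break → 10 h 48 min
Total worked: 51 h 47 min = 51.78 h.
Threshold 44 h → overtime 7 h 47 min, regular 44 h 0 min.

Regular 44.00 hours, overtime 7.78 hours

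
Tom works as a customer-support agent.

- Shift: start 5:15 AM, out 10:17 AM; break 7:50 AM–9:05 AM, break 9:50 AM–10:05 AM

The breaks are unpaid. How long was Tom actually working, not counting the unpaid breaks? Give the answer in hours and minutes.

3 h 32 min

Shift: 5:15 AM–10:17 AM = 5 h 2 min; less 90 min break → 3 h 32 min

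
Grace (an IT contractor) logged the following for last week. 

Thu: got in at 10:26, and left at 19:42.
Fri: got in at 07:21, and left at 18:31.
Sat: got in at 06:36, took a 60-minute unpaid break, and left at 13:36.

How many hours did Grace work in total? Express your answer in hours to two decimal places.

26.43 hours

Thu: 10:26–19:42 = 9 h 16 min
Fri: 07:21–18:31 = 11 h 10 min
Sat: 06:36–13:36 = 7 h 0 min; less 60 min break → 6 h 0 min
Total: 9 h 16 min + 11 h 10 min + 6 h 0 min = 26 h 26 min.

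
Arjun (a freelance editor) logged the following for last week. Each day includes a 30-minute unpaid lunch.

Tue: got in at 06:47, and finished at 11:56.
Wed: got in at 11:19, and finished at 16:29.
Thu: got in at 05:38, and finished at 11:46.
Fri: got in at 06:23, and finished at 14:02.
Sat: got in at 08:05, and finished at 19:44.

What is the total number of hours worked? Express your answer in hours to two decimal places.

Tue: 06:47–11:56 = 5 h 9 min; less 30 min break → 4 h 39 min
Wed: 11:19–16:29 = 5 h 10 min; less 30 min break → 4 h 40 min
Thu: 05:38–11:46 = 6 h 8 min; less 30 min break → 5 h 38 min
Fri: 06:23–14:02 = 7 h 39 min; less 30 min break → 7 h 9 min
Sat: 08:05–19:44 = 11 h 39 min; less 30 min break → 11 h 9 min
Total: 4 h 39 min + 4 h 40 min + 5 h 38 min + 7 h 9 min + 11 h 9 min = 33 h 15 min.

33.25 hours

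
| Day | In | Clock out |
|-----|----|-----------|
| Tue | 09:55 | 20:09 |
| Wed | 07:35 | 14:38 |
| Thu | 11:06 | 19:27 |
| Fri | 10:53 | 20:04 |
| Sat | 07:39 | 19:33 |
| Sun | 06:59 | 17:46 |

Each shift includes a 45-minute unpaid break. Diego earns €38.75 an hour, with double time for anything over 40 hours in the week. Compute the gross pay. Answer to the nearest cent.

€2557.50

Tue: 09:55–20:09 = 10 h 14 min; less 45 min break → 9 h 29 min
Wed: 07:35–14:38 = 7 h 3 min; less 45 min break → 6 h 18 min
Thu: 11:06–19:27 = 8 h 21 min; less 45 min break → 7 h 36 min
Fri: 10:53–20:04 = 9 h 11 min; less 45 min break → 8 h 26 min
Sat: 07:39–19:33 = 11 h 54 min; less 45 min break → 11 h 9 min
Sun: 06:59–17:46 = 10 h 47 min; less 45 min break → 10 h 2 min
Total worked: 53 h 0 min = 3180 min.
Regular 40 h 0 min = 2400 min at €38.75/h; overtime 13 h 0 min = 780 min at €77.50/h.
Pay = (2400 × €38.75 + 780 × €77.50) ÷ 60 = €2557.50.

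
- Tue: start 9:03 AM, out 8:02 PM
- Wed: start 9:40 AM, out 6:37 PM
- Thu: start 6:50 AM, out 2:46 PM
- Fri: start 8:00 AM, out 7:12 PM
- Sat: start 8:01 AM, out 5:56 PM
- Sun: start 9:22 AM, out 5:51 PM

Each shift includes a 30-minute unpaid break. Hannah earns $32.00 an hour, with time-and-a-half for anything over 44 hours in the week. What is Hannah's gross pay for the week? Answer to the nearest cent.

Tue: 9:03 AM–8:02 PM = 10 h 59 min; less 30 min break → 10 h 29 min
Wed: 9:40 AM–6:37 PM = 8 h 57 min; less 30 min break → 8 h 27 min
Thu: 6:50 AM–2:46 PM = 7 h 56 min; less 30 min break → 7 h 26 min
Fri: 8:00 AM–7:12 PM = 11 h 12 min; less 30 min break → 10 h 42 min
Sat: 8:01 AM–5:56 PM = 9 h 55 min; less 30 min break → 9 h 25 min
Sun: 9:22 AM–5:51 PM = 8 h 29 min; less 30 min break → 7 h 59 min
Total worked: 54 h 28 min = 3268 min.
Regular 44 h 0 min = 2640 min at $32.00/h; overtime 10 h 28 min = 628 min at $48.00/h.
Pay = (2640 × $32.00 + 628 × $48.00) ÷ 60 = $1910.40.

$1910.40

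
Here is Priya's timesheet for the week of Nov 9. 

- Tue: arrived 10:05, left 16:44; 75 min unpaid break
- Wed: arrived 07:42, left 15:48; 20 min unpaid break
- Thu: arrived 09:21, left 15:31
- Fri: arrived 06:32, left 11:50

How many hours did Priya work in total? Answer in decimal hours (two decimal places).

24.63 hours

Tue: 10:05–16:44 = 6 h 39 min; less 75 min break → 5 h 24 min
Wed: 07:42–15:48 = 8 h 6 min; less 20 min break → 7 h 46 min
Thu: 09:21–15:31 = 6 h 10 min
Fri: 06:32–11:50 = 5 h 18 min
Total: 5 h 24 min + 7 h 46 min + 6 h 10 min + 5 h 18 min = 24 h 38 min.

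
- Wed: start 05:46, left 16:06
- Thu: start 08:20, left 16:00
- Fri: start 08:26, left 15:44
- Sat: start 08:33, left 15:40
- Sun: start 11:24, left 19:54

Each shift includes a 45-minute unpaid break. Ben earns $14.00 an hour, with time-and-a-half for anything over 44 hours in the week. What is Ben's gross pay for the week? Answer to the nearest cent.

$520.33

Wed: 05:46–16:06 = 10 h 20 min; less 45 min break → 9 h 35 min
Thu: 08:20–16:00 = 7 h 40 min; less 45 min break → 6 h 55 min
Fri: 08:26–15:44 = 7 h 18 min; less 45 min break → 6 h 33 min
Sat: 08:33–15:40 = 7 h 7 min; less 45 min break → 6 h 22 min
Sun: 11:24–19:54 = 8 h 30 min; less 45 min break → 7 h 45 min
Total worked: 37 h 10 min = 2230 min.
Regular 37 h 10 min = 2230 min at $14.00/h; overtime 0 h 0 min = 0 min at $21.00/h.
Pay = (2230 × $14.00 + 0 × $21.00) ÷ 60 = $520.33.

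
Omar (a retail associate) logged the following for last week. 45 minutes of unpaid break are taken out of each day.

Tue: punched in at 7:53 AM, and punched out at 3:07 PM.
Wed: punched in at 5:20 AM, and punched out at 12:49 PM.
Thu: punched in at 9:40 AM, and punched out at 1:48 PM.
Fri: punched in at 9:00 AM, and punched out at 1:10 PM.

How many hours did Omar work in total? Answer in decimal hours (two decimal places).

Tue: 7:53 AM–3:07 PM = 7 h 14 min; less 45 min break → 6 h 29 min
Wed: 5:20 AM–12:49 PM = 7 h 29 min; less 45 min break → 6 h 44 min
Thu: 9:40 AM–1:48 PM = 4 h 8 min; less 45 min break → 3 h 23 min
Fri: 9:00 AM–1:10 PM = 4 h 10 min; less 45 min break → 3 h 25 min
Total: 6 h 29 min + 6 h 44 min + 3 h 23 min + 3 h 25 min = 20 h 1 min.

20.02 hours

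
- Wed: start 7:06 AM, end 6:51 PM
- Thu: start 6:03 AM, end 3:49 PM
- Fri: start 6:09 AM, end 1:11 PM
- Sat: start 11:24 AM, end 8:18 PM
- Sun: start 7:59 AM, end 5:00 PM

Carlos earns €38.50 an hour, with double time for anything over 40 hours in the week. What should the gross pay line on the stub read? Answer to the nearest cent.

€2037.93

Wed: 7:06 AM–6:51 PM = 11 h 45 min
Thu: 6:03 AM–3:49 PM = 9 h 46 min
Fri: 6:09 AM–1:11 PM = 7 h 2 min
Sat: 11:24 AM–8:18 PM = 8 h 54 min
Sun: 7:59 AM–5:00 PM = 9 h 1 min
Total worked: 46 h 28 min = 2788 min.
Regular 40 h 0 min = 2400 min at €38.50/h; overtime 6 h 28 min = 388 min at €77.00/h.
Pay = (2400 × €38.50 + 388 × €77.00) ÷ 60 = €2037.93.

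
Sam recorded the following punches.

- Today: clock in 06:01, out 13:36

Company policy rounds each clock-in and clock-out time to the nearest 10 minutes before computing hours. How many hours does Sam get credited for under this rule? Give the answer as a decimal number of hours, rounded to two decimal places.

7.67 hours

Today: in 06:01→06:00, out 13:36→13:40; 7 h 40 min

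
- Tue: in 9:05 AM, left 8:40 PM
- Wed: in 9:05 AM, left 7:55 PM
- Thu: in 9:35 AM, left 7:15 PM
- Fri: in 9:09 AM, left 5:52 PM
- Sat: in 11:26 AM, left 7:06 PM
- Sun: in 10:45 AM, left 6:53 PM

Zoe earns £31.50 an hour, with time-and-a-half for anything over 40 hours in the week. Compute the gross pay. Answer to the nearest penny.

Tue: 9:05 AM–8:40 PM = 11 h 35 min
Wed: 9:05 AM–7:55 PM = 10 h 50 min
Thu: 9:35 AM–7:15 PM = 9 h 40 min
Fri: 9:09 AM–5:52 PM = 8 h 43 min
Sat: 11:26 AM–7:06 PM = 7 h 40 min
Sun: 10:45 AM–6:53 PM = 8 h 8 min
Total worked: 56 h 36 min = 3396 min.
Regular 40 h 0 min = 2400 min at £31.50/h; overtime 16 h 36 min = 996 min at £47.25/h.
Pay = (2400 × £31.50 + 996 × £47.25) ÷ 60 = £2044.35.

£2044.35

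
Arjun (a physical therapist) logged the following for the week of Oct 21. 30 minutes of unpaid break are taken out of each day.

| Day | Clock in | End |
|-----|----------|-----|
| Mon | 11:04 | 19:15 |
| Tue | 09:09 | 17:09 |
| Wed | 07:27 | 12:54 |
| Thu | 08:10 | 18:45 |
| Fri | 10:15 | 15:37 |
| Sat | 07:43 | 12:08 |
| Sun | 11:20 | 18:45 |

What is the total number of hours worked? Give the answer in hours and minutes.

45 h 55 min

Mon: 11:04–19:15 = 8 h 11 min; less 30 min break → 7 h 41 min
Tue: 09:09–17:09 = 8 h 0 min; less 30 min break → 7 h 30 min
Wed: 07:27–12:54 = 5 h 27 min; less 30 min break → 4 h 57 min
Thu: 08:10–18:45 = 10 h 35 min; less 30 min break → 10 h 5 min
Fri: 10:15–15:37 = 5 h 22 min; less 30 min break → 4 h 52 min
Sat: 07:43–12:08 = 4 h 25 min; less 30 min break → 3 h 55 min
Sun: 11:20–18:45 = 7 h 25 min; less 30 min break → 6 h 55 min
Total: 7 h 41 min + 7 h 30 min + 4 h 57 min + 10 h 5 min + 4 h 52 min + 3 h 55 min + 6 h 55 min = 45 h 55 min.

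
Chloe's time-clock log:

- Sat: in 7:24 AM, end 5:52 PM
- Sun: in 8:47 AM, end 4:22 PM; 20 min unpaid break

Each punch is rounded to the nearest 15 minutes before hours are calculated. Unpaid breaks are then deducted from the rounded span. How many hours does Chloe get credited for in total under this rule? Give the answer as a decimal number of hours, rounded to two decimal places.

Sat: in 7:24 AM→7:30 AM, out 5:52 PM→5:45 PM; 10 h 15 min
Sun: in 8:47 AM→8:45 AM, out 4:22 PM→4:15 PM; 7 h 30 min − 20 min = 7 h 10 min
Total credited: 17 h 25 min.

17.42 hours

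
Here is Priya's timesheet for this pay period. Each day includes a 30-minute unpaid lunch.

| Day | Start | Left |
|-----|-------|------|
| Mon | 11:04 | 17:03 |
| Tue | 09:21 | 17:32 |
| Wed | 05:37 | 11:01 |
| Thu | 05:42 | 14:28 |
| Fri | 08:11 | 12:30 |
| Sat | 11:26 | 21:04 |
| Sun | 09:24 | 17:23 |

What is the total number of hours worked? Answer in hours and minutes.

46 h 46 min

Mon: 11:04–17:03 = 5 h 59 min; less 30 min break → 5 h 29 min
Tue: 09:21–17:32 = 8 h 11 min; less 30 min break → 7 h 41 min
Wed: 05:37–11:01 = 5 h 24 min; less 30 min break → 4 h 54 min
Thu: 05:42–14:28 = 8 h 46 min; less 30 min break → 8 h 16 min
Fri: 08:11–12:30 = 4 h 19 min; less 30 min break → 3 h 49 min
Sat: 11:26–21:04 = 9 h 38 min; less 30 min break → 9 h 8 min
Sun: 09:24–17:23 = 7 h 59 min; less 30 min break → 7 h 29 min
Total: 5 h 29 min + 7 h 41 min + 4 h 54 min + 8 h 16 min + 3 h 49 min + 9 h 8 min + 7 h 29 min = 46 h 46 min.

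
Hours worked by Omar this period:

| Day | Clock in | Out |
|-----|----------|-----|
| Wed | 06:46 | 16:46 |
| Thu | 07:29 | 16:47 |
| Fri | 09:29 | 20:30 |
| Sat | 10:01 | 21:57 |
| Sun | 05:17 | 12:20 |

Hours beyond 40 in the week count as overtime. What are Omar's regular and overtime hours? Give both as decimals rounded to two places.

Regular 40.00 hours, overtime 9.30 hours

Wed: 06:46–16:46 = 10 h 0 min
Thu: 07:29–16:47 = 9 h 18 min
Fri: 09:29–20:30 = 11 h 1 min
Sat: 10:01–21:57 = 11 h 56 min
Sun: 05:17–12:20 = 7 h 3 min
Total worked: 49 h 18 min = 49.30 h.
Threshold 40 h → overtime 9 h 18 min, regular 40 h 0 min.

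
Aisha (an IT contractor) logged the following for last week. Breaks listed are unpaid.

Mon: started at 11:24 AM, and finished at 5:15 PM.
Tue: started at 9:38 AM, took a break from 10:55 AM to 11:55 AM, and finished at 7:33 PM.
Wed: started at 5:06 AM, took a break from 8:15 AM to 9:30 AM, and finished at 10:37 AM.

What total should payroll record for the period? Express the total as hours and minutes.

19 h 2 min

Mon: 11:24 AM–5:15 PM = 5 h 51 min
Tue: 9:38 AM–7:33 PM = 9 h 55 min; less 60 min break → 8 h 55 min
Wed: 5:06 AM–10:37 AM = 5 h 31 min; less 75 min break → 4 h 16 min
Total: 5 h 51 min + 8 h 55 min + 4 h 16 min = 19 h 2 min.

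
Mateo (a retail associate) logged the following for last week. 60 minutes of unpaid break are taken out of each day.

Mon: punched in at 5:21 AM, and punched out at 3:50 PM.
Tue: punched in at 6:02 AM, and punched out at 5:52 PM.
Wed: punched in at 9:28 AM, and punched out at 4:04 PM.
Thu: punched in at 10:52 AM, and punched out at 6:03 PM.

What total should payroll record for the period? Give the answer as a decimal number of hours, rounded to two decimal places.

Mon: 5:21 AM–3:50 PM = 10 h 29 min; less 60 min break → 9 h 29 min
Tue: 6:02 AM–5:52 PM = 11 h 50 min; less 60 min break → 10 h 50 min
Wed: 9:28 AM–4:04 PM = 6 h 36 min; less 60 min break → 5 h 36 min
Thu: 10:52 AM–6:03 PM = 7 h 11 min; less 60 min break → 6 h 11 min
Total: 9 h 29 min + 10 h 50 min + 5 h 36 min + 6 h 11 min = 32 h 6 min.

32.10 hours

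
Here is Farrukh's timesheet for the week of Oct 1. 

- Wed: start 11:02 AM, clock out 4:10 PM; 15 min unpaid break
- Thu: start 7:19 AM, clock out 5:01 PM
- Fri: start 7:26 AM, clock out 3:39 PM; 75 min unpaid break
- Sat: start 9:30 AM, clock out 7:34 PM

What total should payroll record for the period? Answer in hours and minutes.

31 h 37 min

Wed: 11:02 AM–4:10 PM = 5 h 8 min; less 15 min break → 4 h 53 min
Thu: 7:19 AM–5:01 PM = 9 h 42 min
Fri: 7:26 AM–3:39 PM = 8 h 13 min; less 75 min break → 6 h 58 min
Sat: 9:30 AM–7:34 PM = 10 h 4 min
Total: 4 h 53 min + 9 h 42 min + 6 h 58 min + 10 h 4 min = 31 h 37 min.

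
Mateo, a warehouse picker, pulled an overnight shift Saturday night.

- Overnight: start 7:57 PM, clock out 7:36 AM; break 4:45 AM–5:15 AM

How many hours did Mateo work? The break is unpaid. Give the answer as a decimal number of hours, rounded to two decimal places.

11.15 hours

Overnight: 7:57 PM → midnight = 4 h 3 min; midnight → 7:36 AM = 7 h 36 min; span 11 h 39 min; less 30 min break → 11 h 9 min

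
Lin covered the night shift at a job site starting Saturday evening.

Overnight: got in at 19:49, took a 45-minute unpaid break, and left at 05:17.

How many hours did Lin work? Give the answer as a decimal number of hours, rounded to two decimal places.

8.72 hours

Overnight: 19:49 → midnight = 4 h 11 min; midnight → 05:17 = 5 h 17 min; span 9 h 28 min; less 45 min break → 8 h 43 min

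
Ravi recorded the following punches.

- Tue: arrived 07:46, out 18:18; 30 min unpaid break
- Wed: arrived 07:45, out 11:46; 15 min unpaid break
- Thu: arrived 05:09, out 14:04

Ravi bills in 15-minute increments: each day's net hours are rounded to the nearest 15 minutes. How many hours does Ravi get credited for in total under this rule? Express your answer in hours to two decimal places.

22.75 hours

Tue: 07:46–18:18 = 10 h 32 min − 30 min = 10 h 2 min → rounds to 10 h 0 min
Wed: 07:45–11:46 = 4 h 1 min − 15 min = 3 h 46 min → rounds to 3 h 45 min
Thu: 05:09–14:04 = 8 h 55 min → rounds to 9 h 0 min
Total credited: 22 h 45 min.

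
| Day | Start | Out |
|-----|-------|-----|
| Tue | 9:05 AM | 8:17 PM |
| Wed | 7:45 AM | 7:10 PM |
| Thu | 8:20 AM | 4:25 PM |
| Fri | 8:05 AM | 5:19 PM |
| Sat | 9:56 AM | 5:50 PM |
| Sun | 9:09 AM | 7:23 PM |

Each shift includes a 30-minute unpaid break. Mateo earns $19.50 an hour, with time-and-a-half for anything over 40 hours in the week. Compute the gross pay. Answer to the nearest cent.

Tue: 9:05 AM–8:17 PM = 11 h 12 min; less 30 min break → 10 h 42 min
Wed: 7:45 AM–7:10 PM = 11 h 25 min; less 30 min break → 10 h 55 min
Thu: 8:20 AM–4:25 PM = 8 h 5 min; less 30 min break → 7 h 35 min
Fri: 8:05 AM–5:19 PM = 9 h 14 min; less 30 min break → 8 h 44 min
Sat: 9:56 AM–5:50 PM = 7 h 54 min; less 30 min break → 7 h 24 min
Sun: 9:09 AM–7:23 PM = 10 h 14 min; less 30 min break → 9 h 44 min
Total worked: 55 h 4 min = 3304 min.
Regular 40 h 0 min = 2400 min at $19.50/h; overtime 15 h 4 min = 904 min at $29.25/h.
Pay = (2400 × $19.50 + 904 × $29.25) ÷ 60 = $1220.70.

$1220.70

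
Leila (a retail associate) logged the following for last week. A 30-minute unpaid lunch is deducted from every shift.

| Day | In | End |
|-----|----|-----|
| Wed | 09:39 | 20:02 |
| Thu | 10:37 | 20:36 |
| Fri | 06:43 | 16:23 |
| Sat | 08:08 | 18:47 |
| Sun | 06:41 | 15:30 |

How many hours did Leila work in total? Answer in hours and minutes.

Wed: 09:39–20:02 = 10 h 23 min; less 30 min break → 9 h 53 min
Thu: 10:37–20:36 = 9 h 59 min; less 30 min break → 9 h 29 min
Fri: 06:43–16:23 = 9 h 40 min; less 30 min break → 9 h 10 min
Sat: 08:08–18:47 = 10 h 39 min; less 30 min break → 10 h 9 min
Sun: 06:41–15:30 = 8 h 49 min; less 30 min break → 8 h 19 min
Total: 9 h 53 min + 9 h 29 min + 9 h 10 min + 10 h 9 min + 8 h 19 min = 47 h 0 min.

47 h 0 min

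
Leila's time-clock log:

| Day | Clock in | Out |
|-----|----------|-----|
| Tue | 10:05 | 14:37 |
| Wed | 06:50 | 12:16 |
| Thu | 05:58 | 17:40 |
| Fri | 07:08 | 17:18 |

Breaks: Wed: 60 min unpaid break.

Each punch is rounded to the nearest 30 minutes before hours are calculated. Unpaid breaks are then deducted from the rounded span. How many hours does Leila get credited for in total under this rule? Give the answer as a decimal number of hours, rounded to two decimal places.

Tue: in 10:05→10:00, out 14:37→14:30; 4 h 30 min
Wed: in 06:50→07:00, out 12:16→12:30; 5 h 30 min − 60 min = 4 h 30 min
Thu: in 05:58→06:00, out 17:40→17:30; 11 h 30 min
Fri: in 07:08→07:00, out 17:18→17:30; 10 h 30 min
Total credited: 31 h 0 min.

31.00 hours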